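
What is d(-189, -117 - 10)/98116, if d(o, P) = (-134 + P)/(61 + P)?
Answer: 87/2158552 ≈ 4.0305e-5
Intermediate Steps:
d(o, P) = (-134 + P)/(61 + P)
d(-189, -117 - 10)/98116 = ((-134 + (-117 - 10))/(61 + (-117 - 10)))/98116 = ((-134 - 127)/(61 - 127))*(1/98116) = (-261/(-66))*(1/98116) = -1/66*(-261)*(1/98116) = (87/22)*(1/98116) = 87/2158552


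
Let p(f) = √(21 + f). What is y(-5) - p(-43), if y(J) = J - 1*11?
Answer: -16 - I*√22 ≈ -16.0 - 4.6904*I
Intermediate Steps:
y(J) = -11 + J (y(J) = J - 11 = -11 + J)
y(-5) - p(-43) = (-11 - 5) - √(21 - 43) = -16 - √(-22) = -16 - I*√22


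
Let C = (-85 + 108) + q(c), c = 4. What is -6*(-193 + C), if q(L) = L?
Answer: 996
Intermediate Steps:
C = 27 (C = (-85 + 108) + 4 = 23 + 4 = 27)
-6*(-193 + C) = -6*(-193 + 27) = -6*(-166) = 996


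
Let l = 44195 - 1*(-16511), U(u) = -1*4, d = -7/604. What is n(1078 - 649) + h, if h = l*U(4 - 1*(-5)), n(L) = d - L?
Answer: -146924819/604 ≈ -2.4325e+5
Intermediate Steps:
d = -7/604 (d = -7*1/604 = -7/604 ≈ -0.011589)
U(u) = -4
n(L) = -7/604 - L
l = 60706 (l = 44195 + 16511 = 60706)
h = -242824 (h = 60706*(-4) = -242824)
n(1078 - 649) + h = (-7/604 - (1078 - 649)) - 242824 = (-7/604 - 1*429) - 242824 = (-7/604 - 429) - 242824 = -259123/604 - 242824 = -146924819/604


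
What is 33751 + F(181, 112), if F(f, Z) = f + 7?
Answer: 33939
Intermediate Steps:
F(f, Z) = 7 + f
33751 + F(181, 112) = 33751 + (7 + 181) = 33751 + 188 = 33939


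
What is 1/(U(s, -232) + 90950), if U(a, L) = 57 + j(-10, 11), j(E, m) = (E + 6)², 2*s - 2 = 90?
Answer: 1/91023 ≈ 1.0986e-5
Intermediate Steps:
s = 46 (s = 1 + (½)*90 = 1 + 45 = 46)
j(E, m) = (6 + E)²
U(a, L) = 73 (U(a, L) = 57 + (6 - 10)² = 57 + (-4)² = 57 + 16 = 73)
1/(U(s, -232) + 90950) = 1/(73 + 90950) = 1/91023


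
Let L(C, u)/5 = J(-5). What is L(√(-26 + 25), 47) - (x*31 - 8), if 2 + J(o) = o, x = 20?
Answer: -647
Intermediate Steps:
J(o) = -2 + o
L(C, u) = -35 (L(C, u) = 5*(-2 - 5) = 5*(-7) = -35)
L(√(-26 + 25), 47) - (x*31 - 8) = -35 - (20*31 - 8) = -35 - (620 - 8) = -35 - 1*612 = -35 - 612 = -647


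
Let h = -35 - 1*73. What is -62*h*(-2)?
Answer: -13392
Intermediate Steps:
h = -108 (h = -35 - 73 = -108)
-62*h*(-2) = -(-6696)*(-2) = -62*216 = -13392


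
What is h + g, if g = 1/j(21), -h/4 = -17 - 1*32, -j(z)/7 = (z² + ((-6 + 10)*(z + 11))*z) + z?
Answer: 4321799/22050 ≈ 196.00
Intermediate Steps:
j(z) = -7*z - 7*z² - 7*z*(44 + 4*z) (j(z) = -7*((z² + ((-6 + 10)*(z + 11))*z) + z) = -7*((z² + (4*(11 + z))*z) + z) = -7*((z² + (44 + 4*z)*z) + z) = -7*((z² + z*(44 + 4*z)) + z) = -7*(z + z² + z*(44 + 4*z)) = -7*z - 7*z² - 7*z*(44 + 4*z))
h = 196 (h = -4*(-17 - 1*32) = -4*(-17 - 32) = -4*(-49) = 196)
g = -1/22050 (g = 1/(-35*21*(9 + 21)) = 1/(-35*21*30) = 1/(-22050) = -1/22050 ≈ -4.5351e-5)
h + g = 196 - 1/22050 = 4321799/22050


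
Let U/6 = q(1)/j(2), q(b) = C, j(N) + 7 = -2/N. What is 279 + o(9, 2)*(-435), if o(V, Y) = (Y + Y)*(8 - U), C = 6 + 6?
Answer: -29301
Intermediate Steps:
j(N) = -7 - 2/N
C = 12
q(b) = 12
U = -9 (U = 6*(12/(-7 - 2/2)) = 6*(12/(-7 - 2*½)) = 6*(12/(-7 - 1)) = 6*(12/(-8)) = 6*(12*(-⅛)) = 6*(-3/2) = -9)
o(V, Y) = 34*Y (o(V, Y) = (Y + Y)*(8 - 1*(-9)) = (2*Y)*(8 + 9) = (2*Y)*17 = 34*Y)
279 + o(9, 2)*(-435) = 279 + (34*2)*(-435) = 279 + 68*(-435) = 279 - 29580 = -29301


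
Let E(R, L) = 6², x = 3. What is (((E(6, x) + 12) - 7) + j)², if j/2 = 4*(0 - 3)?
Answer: 289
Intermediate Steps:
E(R, L) = 36
j = -24 (j = 2*(4*(0 - 3)) = 2*(4*(-3)) = 2*(-12) = -24)
(((E(6, x) + 12) - 7) + j)² = (((36 + 12) - 7) - 24)² = ((48 - 7) - 24)² = (41 - 24)² = 17² = 289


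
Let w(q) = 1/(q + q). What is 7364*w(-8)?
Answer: -1841/4 ≈ -460.25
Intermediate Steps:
w(q) = 1/(2*q)
7364*w(-8) = 7364*((½)/(-8)) = 7364*((½)*(-⅛)) = 7364*(-1/16) = -1841/4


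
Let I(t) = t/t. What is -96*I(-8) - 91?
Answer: -187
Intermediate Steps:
I(t) = 1
-96*I(-8) - 91 = -96*1 - 91 = -96 - 91 = -187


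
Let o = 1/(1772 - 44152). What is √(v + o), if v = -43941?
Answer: I*√19730216460695/21190 ≈ 209.62*I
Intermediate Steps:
o = -1/42380 (o = 1/(-42380) = -1/42380 ≈ -2.3596e-5)
√(v + o) = √(-43941 - 1/42380) = √(-1862219581/42380) = I*√19730216460695/21190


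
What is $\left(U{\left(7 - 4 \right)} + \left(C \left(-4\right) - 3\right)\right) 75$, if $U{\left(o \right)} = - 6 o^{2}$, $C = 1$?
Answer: $-4575$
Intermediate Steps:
$\left(U{\left(7 - 4 \right)} + \left(C \left(-4\right) - 3\right)\right) 75 = \left(- 6 \left(7 - 4\right)^{2} + \left(1 \left(-4\right) - 3\right)\right) 75 = \left(- 6 \cdot 3^{2} - 7\right) 75 = \left(\left(-6\right) 9 - 7\right) 75 = \left(-54 - 7\right) 75 = \left(-61\right) 75 = -4575$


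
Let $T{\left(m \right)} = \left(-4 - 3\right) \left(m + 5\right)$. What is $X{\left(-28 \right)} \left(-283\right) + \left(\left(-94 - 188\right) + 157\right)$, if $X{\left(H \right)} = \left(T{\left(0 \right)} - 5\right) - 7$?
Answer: $13176$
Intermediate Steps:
$T{\left(m \right)} = -35 - 7 m$ ($T{\left(m \right)} = - 7 \left(5 + m\right) = -35 - 7 m$)
$X{\left(H \right)} = -47$ ($X{\left(H \right)} = \left(\left(-35 - 0\right) - 5\right) - 7 = \left(\left(-35 + 0\right) - 5\right) - 7 = \left(-35 - 5\right) - 7 = -40 - 7 = -47$)
$X{\left(-28 \right)} \left(-283\right) + \left(\left(-94 - 188\right) + 157\right) = \left(-47\right) \left(-283\right) + \left(\left(-94 - 188\right) + 157\right) = 13301 + \left(-282 + 157\right) = 13301 - 125 = 13176$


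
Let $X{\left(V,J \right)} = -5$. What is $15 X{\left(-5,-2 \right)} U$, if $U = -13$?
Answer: $975$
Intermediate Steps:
$15 X{\left(-5,-2 \right)} U = 15 \left(-5\right) \left(-13\right) = \left(-75\right) \left(-13\right) = 975$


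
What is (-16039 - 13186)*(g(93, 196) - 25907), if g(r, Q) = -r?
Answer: 759850000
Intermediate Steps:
(-16039 - 13186)*(g(93, 196) - 25907) = (-16039 - 13186)*(-1*93 - 25907) = -29225*(-93 - 25907) = -29225*(-26000) = 759850000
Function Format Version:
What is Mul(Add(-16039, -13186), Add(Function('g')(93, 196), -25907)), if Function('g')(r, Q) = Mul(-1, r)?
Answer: 759850000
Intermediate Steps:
Mul(Add(-16039, -13186), Add(Function('g')(93, 196), -25907)) = Mul(Add(-16039, -13186), Add(Mul(-1, 93), -25907)) = Mul(-29225, Add(-93, -25907)) = Mul(-29225, -26000) = 759850000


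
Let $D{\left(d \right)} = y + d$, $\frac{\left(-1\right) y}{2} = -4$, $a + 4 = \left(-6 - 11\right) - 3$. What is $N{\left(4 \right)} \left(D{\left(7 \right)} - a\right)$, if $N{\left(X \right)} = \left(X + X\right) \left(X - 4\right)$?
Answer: $0$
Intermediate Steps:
$a = -24$ ($a = -4 - 20 = -24$)
$y = 8$ ($y = \left(-2\right) \left(-4\right) = 8$)
$N{\left(X \right)} = 2 X \left(-4 + X\right)$
$D{\left(d \right)} = 8 + d$
$N{\left(4 \right)} \left(D{\left(7 \right)} - a\right) = 2 \cdot 4 \left(-4 + 4\right) \left(\left(8 + 7\right) - -24\right) = 2 \cdot 4 \cdot 0 \left(15 + 24\right) = 0 \cdot 39 = 0$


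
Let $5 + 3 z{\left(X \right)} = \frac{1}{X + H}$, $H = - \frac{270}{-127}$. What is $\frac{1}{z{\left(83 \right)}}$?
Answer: $- \frac{10811}{17976} \approx -0.60141$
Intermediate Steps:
$H = \frac{270}{127}$ ($H = \left(-270\right) \left(- \frac{1}{127}\right) = \frac{270}{127} \approx 2.126$)
$z{\left(X \right)} = - \frac{5}{3} + \frac{1}{3 \left(\frac{270}{127} + X\right)}$ ($z{\left(X \right)} = - \frac{5}{3} + \frac{1}{3 \left(X + \frac{270}{127}\right)} = - \frac{5}{3} + \frac{1}{3 \left(\frac{270}{127} + X\right)}$)
$\frac{1}{z{\left(83 \right)}} = \frac{1}{\frac{1}{3} \frac{1}{270 + 127 \cdot 83} \left(-1223 - 52705\right)} = \frac{1}{\frac{1}{3} \frac{1}{270 + 10541} \left(-1223 - 52705\right)} = \frac{1}{\frac{1}{3} \cdot \frac{1}{10811} \left(-53928\right)} = \frac{1}{- \frac{17976}{10811}} = - \frac{10811}{17976}$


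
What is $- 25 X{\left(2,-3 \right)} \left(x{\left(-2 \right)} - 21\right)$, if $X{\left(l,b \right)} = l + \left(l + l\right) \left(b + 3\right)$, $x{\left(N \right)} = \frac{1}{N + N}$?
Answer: $\frac{2125}{2} \approx 1062.5$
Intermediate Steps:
$x{\left(N \right)} = \frac{1}{2 N}$
$X{\left(l,b \right)} = l + 2 l \left(3 + b\right)$
$- 25 X{\left(2,-3 \right)} \left(x{\left(-2 \right)} - 21\right) = - 25 \cdot 2 \left(7 + 2 \left(-3\right)\right) \left(\frac{1}{2 \left(-2\right)} - 21\right) = - 25 \cdot 2 \left(7 - 6\right) \left(\frac{1}{2} \left(- \frac{1}{2}\right) - 21\right) = - 25 \cdot 2 \cdot 1 \left(- \frac{1}{4} - 21\right) = \left(-25\right) 2 \left(- \frac{85}{4}\right) = \left(-50\right) \left(- \frac{85}{4}\right) = \frac{2125}{2}$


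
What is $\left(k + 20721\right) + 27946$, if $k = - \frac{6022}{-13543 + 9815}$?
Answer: $\frac{90718299}{1864} \approx 48669.0$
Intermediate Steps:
$k = \frac{3011}{1864}$ ($k = - \frac{6022}{-3728} = \left(-6022\right) \left(- \frac{1}{3728}\right) = \frac{3011}{1864} \approx 1.6153$)
$\left(k + 20721\right) + 27946 = \left(\frac{3011}{1864} + 20721\right) + 27946 = \frac{38626955}{1864} + 27946 = \frac{90718299}{1864}$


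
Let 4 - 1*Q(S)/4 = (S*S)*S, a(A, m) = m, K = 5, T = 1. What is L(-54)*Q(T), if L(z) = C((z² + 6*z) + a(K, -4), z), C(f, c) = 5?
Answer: 60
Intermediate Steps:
Q(S) = 16 - 4*S³ (Q(S) = 16 - 4*S*S*S = 16 - 4*S²*S = 16 - 4*S³)
L(z) = 5
L(-54)*Q(T) = 5*(16 - 4*1³) = 5*(16 - 4*1) = 5*(16 - 4) = 5*12 = 60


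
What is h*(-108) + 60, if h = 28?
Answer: -2964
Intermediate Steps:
h*(-108) + 60 = 28*(-108) + 60 = -3024 + 60 = -2964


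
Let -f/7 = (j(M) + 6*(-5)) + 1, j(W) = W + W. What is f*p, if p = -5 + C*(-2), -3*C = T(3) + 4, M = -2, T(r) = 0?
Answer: -539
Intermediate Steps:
j(W) = 2*W
C = -4/3 (C = -(0 + 4)/3 = -⅓*4 = -4/3 ≈ -1.3333)
f = 231 (f = -7*((2*(-2) + 6*(-5)) + 1) = -7*((-4 - 30) + 1) = -7*(-34 + 1) = -7*(-33) = 231)
p = -7/3 (p = -5 - 4/3*(-2) = -5 + 8/3 = -7/3 ≈ -2.3333)
f*p = 231*(-7/3) = -539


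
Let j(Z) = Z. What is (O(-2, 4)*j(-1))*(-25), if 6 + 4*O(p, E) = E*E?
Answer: 125/2 ≈ 62.500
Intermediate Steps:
O(p, E) = -3/2 + E²/4 (O(p, E) = -3/2 + (E*E)/4 = -3/2 + E²/4)
(O(-2, 4)*j(-1))*(-25) = ((-3/2 + (¼)*4²)*(-1))*(-25) = ((-3/2 + (¼)*16)*(-1))*(-25) = ((-3/2 + 4)*(-1))*(-25) = ((5/2)*(-1))*(-25) = -5/2*(-25) = 125/2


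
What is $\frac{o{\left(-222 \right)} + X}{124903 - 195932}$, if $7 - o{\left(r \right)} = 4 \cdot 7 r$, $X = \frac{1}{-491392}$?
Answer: $- \frac{3057932415}{34903082368} \approx -0.087612$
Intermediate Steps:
$X = - \frac{1}{491392} \approx -2.035 \cdot 10^{-6}$
$o{\left(r \right)} = 7 - 28 r$ ($o{\left(r \right)} = 7 - 4 \cdot 7 r = 7 - 28 r$)
$\frac{o{\left(-222 \right)} + X}{124903 - 195932} = \frac{\left(7 - -6216\right) - \frac{1}{491392}}{124903 - 195932} = \frac{\left(7 + 6216\right) - \frac{1}{491392}}{-71029} = \left(6223 - \frac{1}{491392}\right) \left(- \frac{1}{71029}\right) = \frac{3057932415}{491392} \left(- \frac{1}{71029}\right) = - \frac{3057932415}{34903082368}$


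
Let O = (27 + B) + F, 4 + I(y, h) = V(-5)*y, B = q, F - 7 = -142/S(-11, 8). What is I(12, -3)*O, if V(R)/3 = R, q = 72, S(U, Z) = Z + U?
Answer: -84640/3 ≈ -28213.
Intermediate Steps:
S(U, Z) = U + Z
F = 163/3 (F = 7 - 142/(-11 + 8) = 7 - 142/(-3) = 7 - 142*(-⅓) = 7 + 142/3 = 163/3 ≈ 54.333)
B = 72
V(R) = 3*R
I(y, h) = -4 - 15*y (I(y, h) = -4 + (3*(-5))*y = -4 - 15*y)
O = 460/3 (O = (27 + 72) + 163/3 = 99 + 163/3 = 460/3 ≈ 153.33)
I(12, -3)*O = (-4 - 15*12)*(460/3) = (-4 - 180)*(460/3) = -184*460/3 = -84640/3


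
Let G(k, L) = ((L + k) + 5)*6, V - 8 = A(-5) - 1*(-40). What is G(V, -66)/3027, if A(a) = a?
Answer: -36/1009 ≈ -0.035679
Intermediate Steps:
V = 43 (V = 8 + (-5 - 1*(-40)) = 8 + (-5 + 40) = 8 + 35 = 43)
G(k, L) = 30 + 6*L + 6*k (G(k, L) = (5 + L + k)*6 = 30 + 6*L + 6*k)
G(V, -66)/3027 = (30 + 6*(-66) + 6*43)/3027 = (30 - 396 + 258)*(1/3027) = -108*1/3027 = -36/1009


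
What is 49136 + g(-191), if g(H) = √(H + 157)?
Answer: 49136 + I*√34 ≈ 49136.0 + 5.831*I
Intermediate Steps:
g(H) = √(157 + H)
49136 + g(-191) = 49136 + √(157 - 191) = 49136 + √(-34) = 49136 + I*√34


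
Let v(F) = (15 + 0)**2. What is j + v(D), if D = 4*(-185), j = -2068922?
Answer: -2068697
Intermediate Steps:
D = -740
v(F) = 225 (v(F) = 15**2 = 225)
j + v(D) = -2068922 + 225 = -2068697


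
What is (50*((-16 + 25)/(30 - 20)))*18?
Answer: 810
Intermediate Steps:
(50*((-16 + 25)/(30 - 20)))*18 = (50*(9/10))*18 = 45*18 = 810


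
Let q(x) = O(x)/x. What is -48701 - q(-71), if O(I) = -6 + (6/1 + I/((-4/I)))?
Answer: -194875/4 ≈ -48719.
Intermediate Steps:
O(I) = -I**2/4 (O(I) = -6 + (6*1 + I*(-I/4)) = -6 + (6 - I**2/4) = -I**2/4)
q(x) = -x/4 (q(x) = (-x**2/4)/x = -x/4)
-48701 - q(-71) = -48701 - (-1)*(-71)/4 = -48701 - 1*71/4 = -48701 - 71/4 = -194875/4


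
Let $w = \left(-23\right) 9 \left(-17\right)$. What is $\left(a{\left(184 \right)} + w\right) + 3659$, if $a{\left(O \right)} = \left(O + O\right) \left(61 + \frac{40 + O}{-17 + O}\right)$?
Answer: $\frac{5029974}{167} \approx 30120.0$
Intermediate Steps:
$w = 3519$ ($w = \left(-207\right) \left(-17\right) = 3519$)
$a{\left(O \right)} = 2 O \left(61 + \frac{40 + O}{-17 + O}\right)$
$\left(a{\left(184 \right)} + w\right) + 3659 = \left(2 \cdot 184 \frac{1}{-17 + 184} \left(-997 + 62 \cdot 184\right) + 3519\right) + 3659 = \left(2 \cdot 184 \cdot \frac{1}{167} \left(-997 + 11408\right) + 3519\right) + 3659 = \left(2 \cdot 184 \cdot \frac{1}{167} \cdot 10411 + 3519\right) + 3659 = \left(\frac{3831248}{167} + 3519\right) + 3659 = \frac{4418921}{167} + 3659 = \frac{5029974}{167}$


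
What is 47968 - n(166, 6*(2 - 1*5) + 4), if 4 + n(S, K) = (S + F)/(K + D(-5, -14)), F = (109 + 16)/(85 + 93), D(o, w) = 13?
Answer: 8568689/178 ≈ 48139.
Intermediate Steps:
F = 125/178 ≈ 0.70225
n(S, K) = -4 + (125/178 + S)/(13 + K) (n(S, K) = -4 + (S + 125/178)/(K + 13) = -4 + (125/178 + S)/(13 + K))
47968 - n(166, 6*(2 - 1*5) + 4) = 47968 - (-9131/178 + 166 - 4*(6*(2 - 1*5) + 4))/(13 + (6*(2 - 1*5) + 4)) = 47968 - (-9131/178 + 166 - 4*(6*(2 - 5) + 4))/(13 + (6*(2 - 5) + 4)) = 47968 - (-9131/178 + 166 - 4*(6*(-3) + 4))/(13 + (6*(-3) + 4)) = 47968 - (-9131/178 + 166 - 4*(-18 + 4))/(13 + (-18 + 4)) = 47968 - (-9131/178 + 166 - 4*(-14))/(13 - 14) = 47968 - (-9131/178 + 166 + 56)/(-1) = 47968 - (-1)*30385/178 = 47968 - 1*(-30385/178) = 47968 + 30385/178 = 8568689/178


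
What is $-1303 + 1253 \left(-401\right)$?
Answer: $-503756$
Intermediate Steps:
$-1303 + 1253 \left(-401\right) = -1303 - 502453 = -503756$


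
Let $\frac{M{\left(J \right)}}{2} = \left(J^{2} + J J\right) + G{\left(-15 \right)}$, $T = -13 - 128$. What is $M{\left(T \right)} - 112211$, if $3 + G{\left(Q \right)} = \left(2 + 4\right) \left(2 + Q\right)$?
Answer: $-32849$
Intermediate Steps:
$T = -141$
$G{\left(Q \right)} = 9 + 6 Q$ ($G{\left(Q \right)} = -3 + \left(2 + 4\right) \left(2 + Q\right) = -3 + 6 \left(2 + Q\right) = -3 + \left(12 + 6 Q\right) = 9 + 6 Q$)
$M{\left(J \right)} = -162 + 4 J^{2}$ ($M{\left(J \right)} = 2 \left(\left(J^{2} + J J\right) + \left(9 + 6 \left(-15\right)\right)\right) = 2 \left(\left(J^{2} + J^{2}\right) + \left(9 - 90\right)\right) = 2 \left(2 J^{2} - 81\right) = 2 \left(-81 + 2 J^{2}\right) = -162 + 4 J^{2}$)
$M{\left(T \right)} - 112211 = \left(-162 + 4 \left(-141\right)^{2}\right) - 112211 = \left(-162 + 4 \cdot 19881\right) - 112211 = \left(-162 + 79524\right) - 112211 = 79362 - 112211 = -32849$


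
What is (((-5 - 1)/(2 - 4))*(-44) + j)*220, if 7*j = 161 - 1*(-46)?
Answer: -157740/7 ≈ -22534.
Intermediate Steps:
j = 207/7 (j = (161 - 1*(-46))/7 = (161 + 46)/7 = (⅐)*207 = 207/7 ≈ 29.571)
(((-5 - 1)/(2 - 4))*(-44) + j)*220 = (((-5 - 1)/(2 - 4))*(-44) + 207/7)*220 = (-6/(-2)*(-44) + 207/7)*220 = (-6*(-½)*(-44) + 207/7)*220 = (3*(-44) + 207/7)*220 = (-132 + 207/7)*220 = -717/7*220 = -157740/7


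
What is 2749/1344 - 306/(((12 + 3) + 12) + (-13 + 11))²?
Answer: 1306861/840000 ≈ 1.5558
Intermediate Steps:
2749/1344 - 306/(((12 + 3) + 12) + (-13 + 11))² = 2749*(1/1344) - 306/((15 + 12) - 2)² = 2749/1344 - 306/(27 - 2)² = 2749/1344 - 306/(25²) = 2749/1344 - 306/625 = 1306861/840000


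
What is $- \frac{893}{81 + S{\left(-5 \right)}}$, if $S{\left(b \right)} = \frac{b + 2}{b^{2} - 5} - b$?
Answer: $- \frac{17860}{1717} \approx -10.402$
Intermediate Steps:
$S{\left(b \right)} = - b + \frac{2 + b}{-5 + b^{2}}$ ($S{\left(b \right)} = \frac{2 + b}{-5 + b^{2}} - b = - b + \frac{2 + b}{-5 + b^{2}}$)
$- \frac{893}{81 + S{\left(-5 \right)}} = - \frac{893}{81 + \frac{2 - \left(-5\right)^{3} + 6 \left(-5\right)}{-5 + \left(-5\right)^{2}}} = - \frac{893}{81 + \frac{2 - -125 - 30}{-5 + 25}} = - \frac{893}{81 + \frac{2 + 125 - 30}{20}} = - \frac{893}{81 + \frac{1}{20} \cdot 97} = - \frac{893}{81 + \frac{97}{20}} = - \frac{893}{\frac{1717}{20}} = \left(-893\right) \frac{20}{1717} = - \frac{17860}{1717}$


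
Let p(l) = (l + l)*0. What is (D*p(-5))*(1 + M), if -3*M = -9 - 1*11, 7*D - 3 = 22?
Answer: 0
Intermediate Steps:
D = 25/7 (D = 3/7 + (⅐)*22 = 3/7 + 22/7 = 25/7 ≈ 3.5714)
M = 20/3 (M = -(-9 - 1*11)/3 = -(-9 - 11)/3 = -⅓*(-20) = 20/3 ≈ 6.6667)
p(l) = 0 (p(l) = (2*l)*0 = 0)
(D*p(-5))*(1 + M) = ((25/7)*0)*(1 + 20/3) = 0*(23/3) = 0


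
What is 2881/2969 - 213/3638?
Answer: 9848681/10801222 ≈ 0.91181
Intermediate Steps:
2881/2969 - 213/3638 = 9848681/10801222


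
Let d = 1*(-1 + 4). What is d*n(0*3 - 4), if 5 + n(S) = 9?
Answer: 12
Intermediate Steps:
n(S) = 4 (n(S) = -5 + 9 = 4)
d = 3 (d = 1*3 = 3)
d*n(0*3 - 4) = 3*4 = 12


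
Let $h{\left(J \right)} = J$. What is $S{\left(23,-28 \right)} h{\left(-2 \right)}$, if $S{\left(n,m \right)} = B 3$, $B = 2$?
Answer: $-12$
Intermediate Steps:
$S{\left(n,m \right)} = 6$ ($S{\left(n,m \right)} = 2 \cdot 3 = 6$)
$S{\left(23,-28 \right)} h{\left(-2 \right)} = 6 \left(-2\right) = -12$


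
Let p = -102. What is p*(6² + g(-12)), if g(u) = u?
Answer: -2448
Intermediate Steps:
p*(6² + g(-12)) = -102*(6² - 12) = -102*(36 - 12) = -102*24 = -2448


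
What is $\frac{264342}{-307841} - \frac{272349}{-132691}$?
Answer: $\frac{48764384187}{40847730131} \approx 1.1938$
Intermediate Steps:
$\frac{264342}{-307841} - \frac{272349}{-132691} = 264342 \left(- \frac{1}{307841}\right) - - \frac{272349}{132691} = - \frac{264342}{307841} + \frac{272349}{132691} = \frac{48764384187}{40847730131}$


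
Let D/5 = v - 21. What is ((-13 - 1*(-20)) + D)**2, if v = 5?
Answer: 5329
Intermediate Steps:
D = -80 (D = 5*(5 - 21) = 5*(-16) = -80)
((-13 - 1*(-20)) + D)**2 = ((-13 - 1*(-20)) - 80)**2 = ((-13 + 20) - 80)**2 = (7 - 80)**2 = (-73)**2 = 5329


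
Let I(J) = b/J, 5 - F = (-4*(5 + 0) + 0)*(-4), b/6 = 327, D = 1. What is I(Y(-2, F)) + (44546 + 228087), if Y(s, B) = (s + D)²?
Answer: 274595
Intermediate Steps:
b = 1962 (b = 6*327 = 1962)
F = -75 (F = 5 - (-4*(5 + 0) + 0)*(-4) = 5 - (-4*5 + 0)*(-4) = 5 - (-20 + 0)*(-4) = 5 - (-20)*(-4) = 5 - 1*80 = 5 - 80 = -75)
Y(s, B) = (1 + s)² (Y(s, B) = (s + 1)² = (1 + s)²)
I(J) = 1962/J
I(Y(-2, F)) + (44546 + 228087) = 1962/((1 - 2)²) + (44546 + 228087) = 1962/((-1)²) + 272633 = 1962/1 + 272633 = 1962*1 + 272633 = 1962 + 272633 = 274595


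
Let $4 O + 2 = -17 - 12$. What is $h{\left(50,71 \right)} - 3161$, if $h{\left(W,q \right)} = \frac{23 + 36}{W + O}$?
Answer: $- \frac{533973}{169} \approx -3159.6$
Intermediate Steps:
$O = - \frac{31}{4}$ ($O = - \frac{1}{2} + \frac{-17 - 12}{4} = - \frac{1}{2} + \frac{1}{4} \left(-29\right) = - \frac{1}{2} - \frac{29}{4} = - \frac{31}{4} \approx -7.75$)
$h{\left(W,q \right)} = \frac{59}{- \frac{31}{4} + W}$ ($h{\left(W,q \right)} = \frac{23 + 36}{W - \frac{31}{4}} = \frac{59}{- \frac{31}{4} + W}$)
$h{\left(50,71 \right)} - 3161 = \frac{236}{-31 + 4 \cdot 50} - 3161 = \frac{236}{-31 + 200} - 3161 = \frac{236}{169} - 3161 = - \frac{533973}{169}$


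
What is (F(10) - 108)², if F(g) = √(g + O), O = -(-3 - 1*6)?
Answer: (108 - √19)² ≈ 10741.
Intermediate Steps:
O = 9 (O = -(-3 - 6) = -1*(-9) = 9)
F(g) = √(9 + g) (F(g) = √(g + 9) = √(9 + g))
(F(10) - 108)² = (√(9 + 10) - 108)² = (√19 - 108)² = (-108 + √19)²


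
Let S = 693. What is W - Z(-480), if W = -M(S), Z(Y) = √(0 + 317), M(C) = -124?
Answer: 124 - √317 ≈ 106.20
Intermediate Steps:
Z(Y) = √317
W = 124 (W = -1*(-124) = 124)
W - Z(-480) = 124 - √317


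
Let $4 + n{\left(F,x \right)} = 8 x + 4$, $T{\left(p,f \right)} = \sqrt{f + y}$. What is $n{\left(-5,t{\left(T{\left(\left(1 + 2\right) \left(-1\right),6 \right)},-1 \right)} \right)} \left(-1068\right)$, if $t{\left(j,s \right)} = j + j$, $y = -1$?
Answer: $- 17088 \sqrt{5} \approx -38210.0$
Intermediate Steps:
$T{\left(p,f \right)} = \sqrt{-1 + f}$ ($T{\left(p,f \right)} = \sqrt{f - 1} = \sqrt{-1 + f}$)
$t{\left(j,s \right)} = 2 j$
$n{\left(F,x \right)} = 8 x$ ($n{\left(F,x \right)} = -4 + \left(8 x + 4\right) = -4 + \left(4 + 8 x\right) = 8 x$)
$n{\left(-5,t{\left(T{\left(\left(1 + 2\right) \left(-1\right),6 \right)},-1 \right)} \right)} \left(-1068\right) = 8 \cdot 2 \sqrt{-1 + 6} \left(-1068\right) = 8 \cdot 2 \sqrt{5} \left(-1068\right) = 16 \sqrt{5} \left(-1068\right) = - 17088 \sqrt{5}$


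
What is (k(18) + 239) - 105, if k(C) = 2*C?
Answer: 170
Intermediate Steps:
(k(18) + 239) - 105 = (2*18 + 239) - 105 = (36 + 239) - 105 = 275 - 105 = 170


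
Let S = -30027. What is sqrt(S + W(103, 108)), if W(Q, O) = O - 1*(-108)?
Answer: I*sqrt(29811) ≈ 172.66*I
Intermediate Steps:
W(Q, O) = 108 + O (W(Q, O) = O + 108 = 108 + O)
sqrt(S + W(103, 108)) = sqrt(-30027 + (108 + 108)) = sqrt(-30027 + 216) = sqrt(-29811) = I*sqrt(29811)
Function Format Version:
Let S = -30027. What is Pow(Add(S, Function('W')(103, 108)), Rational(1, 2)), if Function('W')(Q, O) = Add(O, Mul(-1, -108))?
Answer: Mul(I, Pow(29811, Rational(1, 2))) ≈ Mul(172.66, I)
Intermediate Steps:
Function('W')(Q, O) = Add(108, O) (Function('W')(Q, O) = Add(O, 108) = Add(108, O))
Pow(Add(S, Function('W')(103, 108)), Rational(1, 2)) = Pow(Add(-30027, Add(108, 108)), Rational(1, 2)) = Pow(Add(-30027, 216), Rational(1, 2)) = Pow(-29811, Rational(1, 2)) = Mul(I, Pow(29811, Rational(1, 2)))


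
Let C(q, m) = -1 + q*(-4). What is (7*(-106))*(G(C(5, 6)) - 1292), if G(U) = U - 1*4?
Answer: 977214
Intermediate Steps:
C(q, m) = -1 - 4*q
G(U) = -4 + U (G(U) = U - 4 = -4 + U)
(7*(-106))*(G(C(5, 6)) - 1292) = (7*(-106))*((-4 + (-1 - 4*5)) - 1292) = -742*((-4 + (-1 - 20)) - 1292) = -742*((-4 - 21) - 1292) = -742*(-25 - 1292) = -742*(-1317) = 977214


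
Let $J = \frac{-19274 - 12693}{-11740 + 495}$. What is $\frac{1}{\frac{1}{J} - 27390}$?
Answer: $- \frac{2459}{67351145} \approx -3.651 \cdot 10^{-5}$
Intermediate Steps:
$J = \frac{2459}{865}$ ($J = - \frac{31967}{-11245} = \left(-31967\right) \left(- \frac{1}{11245}\right) = \frac{2459}{865} \approx 2.8428$)
$\frac{1}{\frac{1}{J} - 27390} = \frac{1}{\frac{1}{\frac{2459}{865}} - 27390} = \frac{1}{\frac{865}{2459} - 27390} = \frac{1}{- \frac{67351145}{2459}} = - \frac{2459}{67351145}$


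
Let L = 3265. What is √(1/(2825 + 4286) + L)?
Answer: 2*√41274761294/7111 ≈ 57.140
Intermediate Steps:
√(1/(2825 + 4286) + L) = √(1/(2825 + 4286) + 3265) = √(1/7111 + 3265) = √(23217416/7111) = 2*√41274761294/7111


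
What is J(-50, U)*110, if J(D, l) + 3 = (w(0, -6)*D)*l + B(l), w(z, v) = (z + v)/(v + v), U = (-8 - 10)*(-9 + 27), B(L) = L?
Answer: 855030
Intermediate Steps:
U = -324 (U = -18*18 = -324)
w(z, v) = (v + z)/(2*v) (w(z, v) = (v + z)/((2*v)) = (v + z)*(1/(2*v)) = (v + z)/(2*v))
J(D, l) = -3 + l + D*l/2 (J(D, l) = -3 + ((((½)*(-6 + 0)/(-6))*D)*l + l) = -3 + ((((½)*(-⅙)*(-6))*D)*l + l) = -3 + ((D/2)*l + l) = -3 + (D*l/2 + l) = -3 + (l + D*l/2) = -3 + l + D*l/2)
J(-50, U)*110 = (-3 - 324 + (½)*(-50)*(-324))*110 = (-3 - 324 + 8100)*110 = 7773*110 = 855030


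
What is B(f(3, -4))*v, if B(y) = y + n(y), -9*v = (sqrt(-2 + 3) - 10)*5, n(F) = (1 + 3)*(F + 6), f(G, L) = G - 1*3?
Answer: 120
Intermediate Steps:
f(G, L) = -3 + G (f(G, L) = G - 3 = -3 + G)
n(F) = 24 + 4*F (n(F) = 4*(6 + F) = 24 + 4*F)
v = 5 (v = -(sqrt(-2 + 3) - 10)*5/9 = -(sqrt(1) - 10)*5/9 = -(1 - 10)*5/9 = -(-1)*5 = -1/9*(-45) = 5)
B(y) = 24 + 5*y (B(y) = y + (24 + 4*y) = 24 + 5*y)
B(f(3, -4))*v = (24 + 5*(-3 + 3))*5 = (24 + 5*0)*5 = (24 + 0)*5 = 24*5 = 120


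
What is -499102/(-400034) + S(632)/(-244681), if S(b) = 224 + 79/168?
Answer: 10250602381721/8221980408936 ≈ 1.2467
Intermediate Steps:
S(b) = 37711/168 (S(b) = 224 + 79*(1/168) = 224 + 79/168 = 37711/168)
-499102/(-400034) + S(632)/(-244681) = -499102/(-400034) + (37711/168)/(-244681) = -499102*(-1/400034) + (37711/168)*(-1/244681) = 249551/200017 - 37711/41106408 = 10250602381721/8221980408936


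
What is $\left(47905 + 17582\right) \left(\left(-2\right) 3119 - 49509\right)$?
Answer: $-3650703789$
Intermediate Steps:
$\left(47905 + 17582\right) \left(\left(-2\right) 3119 - 49509\right) = 65487 \left(-6238 - 49509\right) = 65487 \left(-55747\right) = -3650703789$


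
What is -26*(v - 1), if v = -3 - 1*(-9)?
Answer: -130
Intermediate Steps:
v = 6 (v = -3 + 9 = 6)
-26*(v - 1) = -26*(6 - 1) = -26*5 = -130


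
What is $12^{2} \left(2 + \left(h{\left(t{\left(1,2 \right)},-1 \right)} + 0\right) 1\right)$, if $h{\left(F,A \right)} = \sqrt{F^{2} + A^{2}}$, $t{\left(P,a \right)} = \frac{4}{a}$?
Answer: $288 + 144 \sqrt{5} \approx 609.99$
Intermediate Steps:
$h{\left(F,A \right)} = \sqrt{A^{2} + F^{2}}$
$12^{2} \left(2 + \left(h{\left(t{\left(1,2 \right)},-1 \right)} + 0\right) 1\right) = 12^{2} \left(2 + \left(\sqrt{\left(-1\right)^{2} + \left(\frac{4}{2}\right)^{2}} + 0\right) 1\right) = 144 \left(2 + \left(\sqrt{1 + \left(4 \cdot \frac{1}{2}\right)^{2}} + 0\right) 1\right) = 144 \left(2 + \left(\sqrt{1 + 2^{2}} + 0\right) 1\right) = 144 \left(2 + \left(\sqrt{1 + 4} + 0\right) 1\right) = 144 \left(2 + \left(\sqrt{5} + 0\right) 1\right) = 144 \left(2 + \sqrt{5} \cdot 1\right) = 144 \left(2 + \sqrt{5}\right) = 288 + 144 \sqrt{5}$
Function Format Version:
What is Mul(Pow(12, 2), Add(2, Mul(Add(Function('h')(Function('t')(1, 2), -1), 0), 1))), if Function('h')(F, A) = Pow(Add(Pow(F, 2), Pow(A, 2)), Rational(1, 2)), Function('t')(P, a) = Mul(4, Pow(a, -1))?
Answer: Add(288, Mul(144, Pow(5, Rational(1, 2)))) ≈ 609.99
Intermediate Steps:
Function('h')(F, A) = Pow(Add(Pow(A, 2), Pow(F, 2)), Rational(1, 2))
Mul(Pow(12, 2), Add(2, Mul(Add(Function('h')(Function('t')(1, 2), -1), 0), 1))) = Mul(Pow(12, 2), Add(2, Mul(Add(Pow(Add(Pow(-1, 2), Pow(Mul(4, Pow(2, -1)), 2)), Rational(1, 2)), 0), 1))) = Mul(144, Add(2, Mul(Add(Pow(Add(1, Pow(Mul(4, Rational(1, 2)), 2)), Rational(1, 2)), 0), 1))) = Mul(144, Add(2, Mul(Add(Pow(Add(1, Pow(2, 2)), Rational(1, 2)), 0), 1))) = Mul(144, Add(2, Mul(Add(Pow(Add(1, 4), Rational(1, 2)), 0), 1))) = Mul(144, Add(2, Mul(Add(Pow(5, Rational(1, 2)), 0), 1))) = Mul(144, Add(2, Mul(Pow(5, Rational(1, 2)), 1))) = Mul(144, Add(2, Pow(5, Rational(1, 2)))) = Add(288, Mul(144, Pow(5, Rational(1, 2))))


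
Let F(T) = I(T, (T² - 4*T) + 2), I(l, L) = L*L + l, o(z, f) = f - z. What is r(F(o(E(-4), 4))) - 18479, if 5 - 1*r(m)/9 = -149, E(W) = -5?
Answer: -17093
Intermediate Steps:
I(l, L) = l + L² (I(l, L) = L² + l = l + L²)
F(T) = T + (2 + T² - 4*T)² (F(T) = T + ((T² - 4*T) + 2)² = T + (2 + T² - 4*T)²)
r(m) = 1386 (r(m) = 45 - 9*(-149) = 45 + 1341 = 1386)
r(F(o(E(-4), 4))) - 18479 = 1386 - 18479 = -17093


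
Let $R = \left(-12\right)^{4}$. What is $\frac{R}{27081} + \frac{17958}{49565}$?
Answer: $\frac{56077794}{49713695} \approx 1.128$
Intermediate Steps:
$R = 20736$
$\frac{R}{27081} + \frac{17958}{49565} = \frac{20736}{27081} + \frac{17958}{49565} = 20736 \cdot \frac{1}{27081} + 17958 \cdot \frac{1}{49565} = \frac{768}{1003} + \frac{17958}{49565} = \frac{56077794}{49713695}$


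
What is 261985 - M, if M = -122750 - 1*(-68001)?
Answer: 316734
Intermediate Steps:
M = -54749 (M = -122750 + 68001 = -54749)
261985 - M = 261985 - 1*(-54749) = 261985 + 54749 = 316734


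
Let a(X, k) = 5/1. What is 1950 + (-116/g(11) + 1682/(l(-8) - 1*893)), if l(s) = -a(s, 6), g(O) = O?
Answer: 9569715/4939 ≈ 1937.6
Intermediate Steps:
a(X, k) = 5 (a(X, k) = 5*1 = 5)
l(s) = -5 (l(s) = -1*5 = -5)
1950 + (-116/g(11) + 1682/(l(-8) - 1*893)) = 1950 + (-116/11 + 1682/(-5 - 1*893)) = 1950 + (-116*1/11 + 1682/(-5 - 893)) = 1950 + (-116/11 + 1682/(-898)) = 1950 + (-116/11 + 1682*(-1/898)) = 1950 + (-116/11 - 841/449) = 1950 - 61335/4939 = 9569715/4939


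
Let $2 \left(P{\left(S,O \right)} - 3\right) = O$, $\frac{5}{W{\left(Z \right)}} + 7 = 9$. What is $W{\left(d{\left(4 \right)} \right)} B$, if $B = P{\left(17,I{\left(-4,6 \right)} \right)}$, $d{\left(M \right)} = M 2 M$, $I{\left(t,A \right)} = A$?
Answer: $15$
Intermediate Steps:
$d{\left(M \right)} = 2 M^{2}$ ($d{\left(M \right)} = 2 M M = 2 M^{2}$)
$W{\left(Z \right)} = \frac{5}{2}$ ($W{\left(Z \right)} = \frac{5}{-7 + 9} = \frac{5}{2}$)
$P{\left(S,O \right)} = 3 + \frac{O}{2}$
$B = 6$ ($B = 3 + \frac{1}{2} \cdot 6 = 3 + 3 = 6$)
$W{\left(d{\left(4 \right)} \right)} B = \frac{5}{2} \cdot 6 = 15$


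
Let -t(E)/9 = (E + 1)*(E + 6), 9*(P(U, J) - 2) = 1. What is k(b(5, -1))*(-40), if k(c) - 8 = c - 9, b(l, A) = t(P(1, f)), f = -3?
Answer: 82120/9 ≈ 9124.4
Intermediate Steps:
P(U, J) = 19/9 (P(U, J) = 2 + (⅑)*1 = 2 + ⅑ = 19/9)
t(E) = -9*(1 + E)*(6 + E) (t(E) = -9*(E + 1)*(E + 6) = -9*(1 + E)*(6 + E))
b(l, A) = -2044/9 (b(l, A) = -54 - 63*19/9 - 9*(19/9)² = -54 - 133 - 9*361/81 = -54 - 133 - 361/9 = -2044/9)
k(c) = -1 + c (k(c) = 8 + (c - 9) = 8 + (-9 + c) = -1 + c)
k(b(5, -1))*(-40) = (-1 - 2044/9)*(-40) = -2053/9*(-40) = 82120/9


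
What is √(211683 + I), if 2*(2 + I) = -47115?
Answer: √752494/2 ≈ 433.73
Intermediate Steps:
I = -47119/2 (I = -2 + (½)*(-47115) = -2 - 47115/2 = -47119/2 ≈ -23560.)
√(211683 + I) = √(211683 - 47119/2) = √(376247/2) = √752494/2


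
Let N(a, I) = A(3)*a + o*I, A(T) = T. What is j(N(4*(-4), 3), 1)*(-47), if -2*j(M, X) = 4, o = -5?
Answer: 94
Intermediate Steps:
N(a, I) = -5*I + 3*a (N(a, I) = 3*a - 5*I = -5*I + 3*a)
j(M, X) = -2 (j(M, X) = -½*4 = -2)
j(N(4*(-4), 3), 1)*(-47) = -2*(-47) = 94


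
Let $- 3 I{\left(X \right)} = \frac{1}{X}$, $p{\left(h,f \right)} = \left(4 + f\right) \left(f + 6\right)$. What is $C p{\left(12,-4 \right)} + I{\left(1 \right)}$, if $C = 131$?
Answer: $- \frac{1}{3} \approx -0.33333$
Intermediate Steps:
$p{\left(h,f \right)} = \left(4 + f\right) \left(6 + f\right)$
$I{\left(X \right)} = - \frac{1}{3 X}$
$C p{\left(12,-4 \right)} + I{\left(1 \right)} = 131 \left(24 + \left(-4\right)^{2} + 10 \left(-4\right)\right) - \frac{1}{3 \cdot 1} = 131 \left(24 + 16 - 40\right) - \frac{1}{3} = 131 \cdot 0 - \frac{1}{3} = 0 - \frac{1}{3} = - \frac{1}{3}$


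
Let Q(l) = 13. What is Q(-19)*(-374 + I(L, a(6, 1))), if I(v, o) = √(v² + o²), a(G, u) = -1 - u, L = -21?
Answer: -4862 + 13*√445 ≈ -4587.8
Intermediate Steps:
I(v, o) = √(o² + v²)
Q(-19)*(-374 + I(L, a(6, 1))) = 13*(-374 + √((-1 - 1*1)² + (-21)²)) = 13*(-374 + √((-1 - 1)² + 441)) = 13*(-374 + √((-2)² + 441)) = 13*(-374 + √(4 + 441)) = 13*(-374 + √445) = -4862 + 13*√445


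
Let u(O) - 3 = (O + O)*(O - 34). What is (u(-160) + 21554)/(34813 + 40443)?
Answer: 83637/75256 ≈ 1.1114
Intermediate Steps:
u(O) = 3 + 2*O*(-34 + O) (u(O) = 3 + (O + O)*(O - 34) = 3 + (2*O)*(-34 + O) = 3 + 2*O*(-34 + O))
(u(-160) + 21554)/(34813 + 40443) = ((3 - 68*(-160) + 2*(-160)²) + 21554)/(34813 + 40443) = ((3 + 10880 + 2*25600) + 21554)/75256 = ((3 + 10880 + 51200) + 21554)*(1/75256) = (62083 + 21554)*(1/75256) = 83637*(1/75256) = 83637/75256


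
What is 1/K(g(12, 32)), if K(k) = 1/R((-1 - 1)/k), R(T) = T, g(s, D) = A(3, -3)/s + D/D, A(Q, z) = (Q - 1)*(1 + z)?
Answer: -3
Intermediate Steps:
A(Q, z) = (1 + z)*(-1 + Q) (A(Q, z) = (-1 + Q)*(1 + z) = (1 + z)*(-1 + Q))
g(s, D) = 1 - 4/s (g(s, D) = (-1 + 3 - 1*(-3) + 3*(-3))/s + D/D = (-1 + 3 + 3 - 9)/s + 1 = -4/s + 1 = 1 - 4/s)
K(k) = -k/2 (K(k) = 1/((-1 - 1)/k) = 1/(-2/k) = -k/2)
1/K(g(12, 32)) = 1/(-(-4 + 12)/(2*12)) = 1/(-8/24) = 1/(-½*⅔) = 1/(-⅓) = -3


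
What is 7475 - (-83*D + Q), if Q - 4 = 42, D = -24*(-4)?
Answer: 15397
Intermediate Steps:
D = 96
Q = 46 (Q = 4 + 42 = 46)
7475 - (-83*D + Q) = 7475 - (-83*96 + 46) = 7475 - (-7968 + 46) = 7475 - 1*(-7922) = 7475 + 7922 = 15397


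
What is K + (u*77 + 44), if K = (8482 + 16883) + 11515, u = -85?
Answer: 30379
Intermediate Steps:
K = 36880 (K = 25365 + 11515 = 36880)
K + (u*77 + 44) = 36880 + (-85*77 + 44) = 36880 + (-6545 + 44) = 36880 - 6501 = 30379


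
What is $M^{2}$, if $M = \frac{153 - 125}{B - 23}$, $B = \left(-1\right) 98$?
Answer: $\frac{784}{14641} \approx 0.053548$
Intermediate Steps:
$B = -98$
$M = - \frac{28}{121}$ ($M = \frac{153 - 125}{-98 - 23} = \frac{28}{-121} = 28 \left(- \frac{1}{121}\right) = - \frac{28}{121} \approx -0.23141$)
$M^{2} = \left(- \frac{28}{121}\right)^{2} = \frac{784}{14641}$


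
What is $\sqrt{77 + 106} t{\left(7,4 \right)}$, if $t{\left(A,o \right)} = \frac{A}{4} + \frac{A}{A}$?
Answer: $\frac{11 \sqrt{183}}{4} \approx 37.201$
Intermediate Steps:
$t{\left(A,o \right)} = 1 + \frac{A}{4}$ ($t{\left(A,o \right)} = A \frac{1}{4} + 1 = \frac{A}{4} + 1 = 1 + \frac{A}{4}$)
$\sqrt{77 + 106} t{\left(7,4 \right)} = \sqrt{77 + 106} \left(1 + \frac{1}{4} \cdot 7\right) = \sqrt{183} \left(1 + \frac{7}{4}\right) = \sqrt{183} \cdot \frac{11}{4} = \frac{11 \sqrt{183}}{4}$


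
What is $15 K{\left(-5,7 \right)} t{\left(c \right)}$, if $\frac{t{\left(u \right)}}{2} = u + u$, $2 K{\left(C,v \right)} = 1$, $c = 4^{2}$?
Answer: $480$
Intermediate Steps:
$c = 16$
$K{\left(C,v \right)} = \frac{1}{2}$ ($K{\left(C,v \right)} = \frac{1}{2} \cdot 1 = \frac{1}{2}$)
$t{\left(u \right)} = 4 u$ ($t{\left(u \right)} = 2 \left(u + u\right) = 2 \cdot 2 u = 4 u$)
$15 K{\left(-5,7 \right)} t{\left(c \right)} = 15 \cdot \frac{1}{2} \cdot 4 \cdot 16 = \frac{15}{2} \cdot 64 = 480$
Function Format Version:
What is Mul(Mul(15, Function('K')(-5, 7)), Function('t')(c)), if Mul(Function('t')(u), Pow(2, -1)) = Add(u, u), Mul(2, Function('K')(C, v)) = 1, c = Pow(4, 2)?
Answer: 480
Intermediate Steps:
c = 16
Function('K')(C, v) = Rational(1, 2) (Function('K')(C, v) = Mul(Rational(1, 2), 1) = Rational(1, 2))
Function('t')(u) = Mul(4, u) (Function('t')(u) = Mul(2, Add(u, u)) = Mul(2, Mul(2, u)) = Mul(4, u))
Mul(Mul(15, Function('K')(-5, 7)), Function('t')(c)) = Mul(Mul(15, Rational(1, 2)), Mul(4, 16)) = Mul(Rational(15, 2), 64) = 480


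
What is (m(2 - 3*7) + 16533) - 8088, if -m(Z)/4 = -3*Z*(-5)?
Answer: 9585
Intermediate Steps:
m(Z) = -60*Z (m(Z) = -4*(-3*Z)*(-5) = -60*Z)
(m(2 - 3*7) + 16533) - 8088 = (-60*(2 - 3*7) + 16533) - 8088 = (-60*(2 - 21) + 16533) - 8088 = (-60*(-19) + 16533) - 8088 = (1140 + 16533) - 8088 = 17673 - 8088 = 9585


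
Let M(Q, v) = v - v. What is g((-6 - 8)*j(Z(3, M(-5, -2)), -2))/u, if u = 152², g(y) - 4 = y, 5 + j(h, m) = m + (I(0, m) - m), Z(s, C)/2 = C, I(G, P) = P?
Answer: 51/11552 ≈ 0.0044148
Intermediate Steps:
M(Q, v) = 0
Z(s, C) = 2*C
j(h, m) = -5 + m (j(h, m) = -5 + (m + (m - m)) = -5 + (m + 0) = -5 + m)
g(y) = 4 + y
u = 23104
g((-6 - 8)*j(Z(3, M(-5, -2)), -2))/u = (4 + (-6 - 8)*(-5 - 2))/23104 = (4 - 14*(-7))*(1/23104) = (4 + 98)*(1/23104) = 102*(1/23104) = 51/11552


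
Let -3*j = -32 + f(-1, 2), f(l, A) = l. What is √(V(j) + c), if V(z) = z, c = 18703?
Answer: √18714 ≈ 136.80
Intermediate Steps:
j = 11 (j = -(-32 - 1)/3 = -⅓*(-33) = 11)
√(V(j) + c) = √(11 + 18703) = √18714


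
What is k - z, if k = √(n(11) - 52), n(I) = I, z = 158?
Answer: -158 + I*√41 ≈ -158.0 + 6.4031*I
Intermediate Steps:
k = I*√41 (k = √(11 - 52) = √(-41) = I*√41 ≈ 6.4031*I)
k - z = I*√41 - 1*158 = I*√41 - 158 = -158 + I*√41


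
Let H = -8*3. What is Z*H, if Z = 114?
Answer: -2736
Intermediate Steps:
H = -24
Z*H = 114*(-24) = -2736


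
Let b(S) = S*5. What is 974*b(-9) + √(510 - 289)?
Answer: -43830 + √221 ≈ -43815.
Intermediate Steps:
b(S) = 5*S
974*b(-9) + √(510 - 289) = 974*(5*(-9)) + √(510 - 289) = 974*(-45) + √221 = -43830 + √221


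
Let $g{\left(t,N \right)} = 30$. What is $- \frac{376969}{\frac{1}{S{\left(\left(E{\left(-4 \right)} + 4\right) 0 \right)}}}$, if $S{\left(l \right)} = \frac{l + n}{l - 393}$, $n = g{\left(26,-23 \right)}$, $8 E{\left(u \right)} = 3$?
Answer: $\frac{3769690}{131} \approx 28776.0$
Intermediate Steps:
$E{\left(u \right)} = \frac{3}{8}$ ($E{\left(u \right)} = \frac{1}{8} \cdot 3 = \frac{3}{8}$)
$n = 30$
$S{\left(l \right)} = \frac{30 + l}{-393 + l}$ ($S{\left(l \right)} = \frac{l + 30}{l - 393} = \frac{30 + l}{-393 + l}$)
$- \frac{376969}{\frac{1}{S{\left(\left(E{\left(-4 \right)} + 4\right) 0 \right)}}} = - \frac{376969}{\frac{1}{\frac{1}{-393 + \left(\frac{3}{8} + 4\right) 0} \left(30 + \left(\frac{3}{8} + 4\right) 0\right)}} = - \frac{376969}{\frac{1}{\frac{1}{-393 + \frac{35}{8} \cdot 0} \left(30 + \frac{35}{8} \cdot 0\right)}} = - \frac{376969}{\frac{1}{\frac{1}{-393 + 0} \left(30 + 0\right)}} = - \frac{376969}{\frac{1}{\frac{1}{-393} \cdot 30}} = - \frac{376969}{\frac{1}{\left(- \frac{1}{393}\right) 30}} = - \frac{376969}{\frac{1}{- \frac{10}{131}}} = - \frac{376969}{- \frac{131}{10}} = \left(-376969\right) \left(- \frac{10}{131}\right) = \frac{3769690}{131}$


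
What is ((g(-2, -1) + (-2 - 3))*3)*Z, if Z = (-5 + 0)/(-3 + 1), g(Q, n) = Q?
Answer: -105/2 ≈ -52.500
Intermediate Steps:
Z = 5/2 (Z = -5/(-2) = -5*(-½) = 5/2 ≈ 2.5000)
((g(-2, -1) + (-2 - 3))*3)*Z = ((-2 + (-2 - 3))*3)*(5/2) = ((-2 - 5)*3)*(5/2) = -7*3*(5/2) = -21*5/2 = -105/2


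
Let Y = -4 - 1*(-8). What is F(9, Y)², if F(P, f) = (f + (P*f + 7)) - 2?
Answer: 2025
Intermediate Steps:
Y = 4 (Y = -4 + 8 = 4)
F(P, f) = 5 + f + P*f (F(P, f) = (f + (7 + P*f)) - 2 = (7 + f + P*f) - 2 = 5 + f + P*f)
F(9, Y)² = (5 + 4 + 9*4)² = (5 + 4 + 36)² = 45² = 2025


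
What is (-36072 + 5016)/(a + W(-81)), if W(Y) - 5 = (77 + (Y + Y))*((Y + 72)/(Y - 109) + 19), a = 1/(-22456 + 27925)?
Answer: 6454120032/335430139 ≈ 19.241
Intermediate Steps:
a = 1/5469 ≈ 0.00018285
W(Y) = 5 + (19 + (72 + Y)/(-109 + Y))*(77 + 2*Y) (W(Y) = 5 + (77 + (Y + Y))*((Y + 72)/(Y - 109) + 19) = 5 + (77 + 2*Y)*((72 + Y)/(-109 + Y) + 19) = 5 + (77 + 2*Y)*(19 + (72 + Y)/(-109 + Y)) = 5 + (19 + (72 + Y)/(-109 + Y))*(77 + 2*Y))
(-36072 + 5016)/(a + W(-81)) = (-36072 + 5016)/(1/5469 + (-154468 - 2453*(-81) + 40*(-81)**2)/(-109 - 81)) = -31056/(1/5469 + (-154468 + 198693 + 40*6561)/(-190)) = -31056/(1/5469 - (-154468 + 198693 + 262440)/190) = -31056/(1/5469 - 1/190*306665) = -31056/(1/5469 - 61333/38) = -31056/(-335430139/207822) = -31056*(-207822/335430139) = 6454120032/335430139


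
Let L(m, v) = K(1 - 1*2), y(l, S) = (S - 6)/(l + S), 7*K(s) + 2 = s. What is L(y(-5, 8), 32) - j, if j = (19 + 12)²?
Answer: -6730/7 ≈ -961.43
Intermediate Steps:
K(s) = -2/7 + s/7
j = 961 (j = 31² = 961)
y(l, S) = (-6 + S)/(S + l)
L(m, v) = -3/7 (L(m, v) = -2/7 + (1 - 1*2)/7 = -2/7 + (1 - 2)/7 = -2/7 + (⅐)*(-1) = -2/7 - ⅐ = -3/7)
L(y(-5, 8), 32) - j = -3/7 - 1*961 = -3/7 - 961 = -6730/7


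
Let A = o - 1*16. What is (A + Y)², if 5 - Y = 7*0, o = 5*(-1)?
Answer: 256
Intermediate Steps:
o = -5
Y = 5 (Y = 5 - 7*0 = 5 - 1*0 = 5 + 0 = 5)
A = -21 (A = -5 - 1*16 = -5 - 16 = -21)
(A + Y)² = (-21 + 5)² = (-16)² = 256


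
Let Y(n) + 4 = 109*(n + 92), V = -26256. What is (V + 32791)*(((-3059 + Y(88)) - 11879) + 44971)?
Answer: 324456215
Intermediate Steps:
Y(n) = 10024 + 109*n (Y(n) = -4 + 109*(n + 92) = -4 + 109*(92 + n) = -4 + (10028 + 109*n) = 10024 + 109*n)
(V + 32791)*(((-3059 + Y(88)) - 11879) + 44971) = (-26256 + 32791)*(((-3059 + (10024 + 109*88)) - 11879) + 44971) = 6535*(((-3059 + (10024 + 9592)) - 11879) + 44971) = 6535*(((-3059 + 19616) - 11879) + 44971) = 6535*((16557 - 11879) + 44971) = 6535*(4678 + 44971) = 6535*49649 = 324456215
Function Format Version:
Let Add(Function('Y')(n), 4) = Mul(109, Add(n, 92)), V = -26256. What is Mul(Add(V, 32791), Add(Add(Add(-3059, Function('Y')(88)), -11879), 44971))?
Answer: 324456215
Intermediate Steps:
Function('Y')(n) = Add(10024, Mul(109, n)) (Function('Y')(n) = Add(-4, Mul(109, Add(n, 92))) = Add(-4, Mul(109, Add(92, n))) = Add(-4, Add(10028, Mul(109, n))) = Add(10024, Mul(109, n)))
Mul(Add(V, 32791), Add(Add(Add(-3059, Function('Y')(88)), -11879), 44971)) = Mul(Add(-26256, 32791), Add(Add(Add(-3059, Add(10024, Mul(109, 88))), -11879), 44971)) = Mul(6535, Add(Add(Add(-3059, Add(10024, 9592)), -11879), 44971)) = Mul(6535, Add(Add(Add(-3059, 19616), -11879), 44971)) = Mul(6535, Add(Add(16557, -11879), 44971)) = Mul(6535, Add(4678, 44971)) = Mul(6535, 49649) = 324456215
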